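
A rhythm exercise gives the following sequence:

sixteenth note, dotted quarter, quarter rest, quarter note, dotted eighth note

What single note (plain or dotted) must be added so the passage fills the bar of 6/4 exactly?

dotted quarter note

The bar of 6/4 = 24 sixteenth notes.
Convert each value to sixteenth notes: sixteenth note = 1; dotted quarter = 6; quarter rest = 4; quarter note = 4; dotted eighth note = 3.
Altogether 1 + 6 + 4 + 4 + 3 = 18.
Remaining: 24 − 18 = 6 sixteenth notes, which is a dotted quarter note.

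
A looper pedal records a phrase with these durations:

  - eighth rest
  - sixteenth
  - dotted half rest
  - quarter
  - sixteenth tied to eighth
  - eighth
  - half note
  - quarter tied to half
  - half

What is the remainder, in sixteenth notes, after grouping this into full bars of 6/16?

4

One bar of 6/16 = 6 sixteenth notes.
Working in sixteenth notes: eighth rest = 2; sixteenth = 1; dotted half rest = 12; quarter = 4; sixteenth tied to eighth (sixteenth + eighth) = 3; eighth = 2; half note = 8; quarter tied to half (quarter + half) = 12; half = 8.
Altogether 2 + 1 + 12 + 4 + 3 + 2 + 8 + 12 + 8 = 52.
52 ÷ 6 = 8 complete bars with 4 sixteenth notes remaining.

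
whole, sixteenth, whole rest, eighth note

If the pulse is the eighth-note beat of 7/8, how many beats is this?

17.5

One eighth-note beat = 2 sixteenth notes.
In sixteenth notes: whole = 16; sixteenth = 1; whole rest = 16; eighth note = 2.
Sum: 16 + 1 + 16 + 2 = 35.
35 ÷ 2 = 17.5 beats.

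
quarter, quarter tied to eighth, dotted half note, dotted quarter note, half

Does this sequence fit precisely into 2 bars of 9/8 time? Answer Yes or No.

Yes

One bar of 9/8 = 9 eighth notes, so 2 bars = 18.
Express everything in eighth notes: quarter = 2; quarter tied to eighth (quarter + eighth) = 3; dotted half note = 6; dotted quarter note = 3; half = 4.
Adding: 2 + 3 + 6 + 3 + 4 = 18.
18 equals 18, so the answer is Yes.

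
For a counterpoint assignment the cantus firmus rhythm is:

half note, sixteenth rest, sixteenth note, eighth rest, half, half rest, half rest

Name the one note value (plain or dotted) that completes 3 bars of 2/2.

dotted half note

3 bars of 2/2 = 48 sixteenth notes.
Working in sixteenth notes: half note = 8; sixteenth rest = 1; sixteenth note = 1; eighth rest = 2; half = 8; half rest = 8; half rest = 8.
Altogether 8 + 1 + 1 + 2 + 8 + 8 + 8 = 36.
Remaining: 48 − 36 = 12 sixteenth notes, which is a dotted half note.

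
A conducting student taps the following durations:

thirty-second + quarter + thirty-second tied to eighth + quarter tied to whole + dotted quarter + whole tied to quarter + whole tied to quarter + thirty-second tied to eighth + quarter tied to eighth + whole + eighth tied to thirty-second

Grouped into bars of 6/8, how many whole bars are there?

One bar of 6/8 = 24 thirty-second notes.
Each duration in thirty-second notes: thirty-second = 1; quarter = 8; thirty-second tied to eighth (thirty-second + eighth) = 5; quarter tied to whole (quarter + whole) = 40; dotted quarter = 12; whole tied to quarter (whole + quarter) = 40; whole tied to quarter (whole + quarter) = 40; thirty-second tied to eighth (thirty-second + eighth) = 5; quarter tied to eighth (quarter + eighth) = 12; whole = 32; eighth tied to thirty-second (eighth + thirty-second) = 5.
Adding: 1 + 8 + 5 + 40 + 12 + 40 + 40 + 5 + 12 + 32 + 5 = 200.
200 ÷ 24 = 8 complete bars with 8 left over.

8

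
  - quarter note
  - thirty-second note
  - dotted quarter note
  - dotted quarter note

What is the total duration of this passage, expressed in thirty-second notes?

33

In thirty-second notes: quarter note = 8; thirty-second note = 1; dotted quarter note = 12; dotted quarter note = 12.
Total: 8 + 1 + 12 + 12 = 33 thirty-second notes.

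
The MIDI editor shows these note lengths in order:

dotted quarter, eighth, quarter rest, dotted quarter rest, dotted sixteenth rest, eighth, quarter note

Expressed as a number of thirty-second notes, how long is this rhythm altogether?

Each duration in thirty-second notes: dotted quarter = 12; eighth = 4; quarter rest = 8; dotted quarter rest = 12; dotted sixteenth rest = 3; eighth = 4; quarter note = 8.
Adding: 12 + 4 + 8 + 12 + 3 + 4 + 8 = 51 thirty-second notes.

51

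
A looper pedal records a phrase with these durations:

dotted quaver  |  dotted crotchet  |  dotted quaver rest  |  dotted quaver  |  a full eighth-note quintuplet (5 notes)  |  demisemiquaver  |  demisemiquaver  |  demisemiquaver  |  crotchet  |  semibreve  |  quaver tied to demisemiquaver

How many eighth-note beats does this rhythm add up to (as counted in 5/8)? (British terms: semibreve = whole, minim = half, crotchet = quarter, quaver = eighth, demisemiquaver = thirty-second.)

23.5

One eighth-note beat = 4 thirty-second notes.
In thirty-second notes: dotted quaver = 6; dotted crotchet = 12; dotted quaver rest = 6; dotted quaver = 6; a full eighth-note quintuplet (5 notes) (five quintuplet eighths span one half) = 16; demisemiquaver = 1; demisemiquaver = 1; demisemiquaver = 1; crotchet = 8; semibreve = 32; quaver tied to demisemiquaver (quaver + demisemiquaver) = 5.
Altogether 6 + 12 + 6 + 6 + 16 + 1 + 1 + 1 + 8 + 32 + 5 = 94.
94 ÷ 4 = 23.5 beats.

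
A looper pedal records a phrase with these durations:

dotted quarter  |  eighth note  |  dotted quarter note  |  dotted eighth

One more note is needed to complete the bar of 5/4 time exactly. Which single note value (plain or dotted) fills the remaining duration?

dotted eighth note

The bar of 5/4 = 20 sixteenth notes.
Express everything in sixteenth notes: dotted quarter = 6; eighth note = 2; dotted quarter note = 6; dotted eighth = 3.
Adding: 6 + 2 + 6 + 3 = 17.
Remaining: 20 − 17 = 3 sixteenth notes, which is a dotted eighth note.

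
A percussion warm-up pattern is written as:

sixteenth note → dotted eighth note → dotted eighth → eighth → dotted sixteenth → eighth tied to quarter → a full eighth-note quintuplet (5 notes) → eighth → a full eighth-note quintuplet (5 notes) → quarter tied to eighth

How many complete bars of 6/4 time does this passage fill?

One bar of 6/4 = 48 thirty-second notes.
Convert each value to thirty-second notes: sixteenth note = 2; dotted eighth note = 6; dotted eighth = 6; eighth = 4; dotted sixteenth = 3; eighth tied to quarter (eighth + quarter) = 12; a full eighth-note quintuplet (5 notes) (five quintuplet eighths span one half) = 16; eighth = 4; a full eighth-note quintuplet (5 notes) (five quintuplet eighths span one half) = 16; quarter tied to eighth (quarter + eighth) = 12.
Sum: 2 + 6 + 6 + 4 + 3 + 12 + 16 + 4 + 16 + 12 = 81.
81 ÷ 48 = 1 complete bar with 33 left over.

1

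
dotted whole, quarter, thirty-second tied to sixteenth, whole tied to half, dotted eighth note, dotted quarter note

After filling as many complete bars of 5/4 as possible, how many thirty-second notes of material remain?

5

One bar of 5/4 = 40 thirty-second notes.
In thirty-second notes: dotted whole = 48; quarter = 8; thirty-second tied to sixteenth (thirty-second + sixteenth) = 3; whole tied to half (whole + half) = 48; dotted eighth note = 6; dotted quarter note = 12.
Sum: 48 + 8 + 3 + 48 + 6 + 12 = 125.
125 ÷ 40 = 3 complete bars with 5 thirty-second notes remaining.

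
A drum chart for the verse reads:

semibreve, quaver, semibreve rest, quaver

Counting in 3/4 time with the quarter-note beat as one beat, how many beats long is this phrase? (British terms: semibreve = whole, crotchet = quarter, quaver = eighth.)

9

One quarter-note beat = 2 eighth notes.
In eighth notes: semibreve = 8; quaver = 1; semibreve rest = 8; quaver = 1.
Sum: 8 + 1 + 8 + 1 = 18.
18 ÷ 2 = 9 beats.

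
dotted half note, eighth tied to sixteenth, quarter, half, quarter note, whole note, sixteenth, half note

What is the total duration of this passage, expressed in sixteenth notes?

Express everything in sixteenth notes: dotted half note = 12; eighth tied to sixteenth (eighth + sixteenth) = 3; quarter = 4; half = 8; quarter note = 4; whole note = 16; sixteenth = 1; half note = 8.
Sum: 12 + 3 + 4 + 8 + 4 + 16 + 1 + 8 = 56 sixteenth notes.

56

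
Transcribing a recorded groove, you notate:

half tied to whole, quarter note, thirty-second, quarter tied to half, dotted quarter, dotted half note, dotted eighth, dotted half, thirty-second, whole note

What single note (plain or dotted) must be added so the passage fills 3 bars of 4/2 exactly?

3 bars of 4/2 = 192 thirty-second notes.
Working in thirty-second notes: half tied to whole (half + whole) = 48; quarter note = 8; thirty-second = 1; quarter tied to half (quarter + half) = 24; dotted quarter = 12; dotted half note = 24; dotted eighth = 6; dotted half = 24; thirty-second = 1; whole note = 32.
Altogether 48 + 8 + 1 + 24 + 12 + 24 + 6 + 24 + 1 + 32 = 180.
Remaining: 192 − 180 = 12 thirty-second notes, which is a dotted quarter note.

dotted quarter note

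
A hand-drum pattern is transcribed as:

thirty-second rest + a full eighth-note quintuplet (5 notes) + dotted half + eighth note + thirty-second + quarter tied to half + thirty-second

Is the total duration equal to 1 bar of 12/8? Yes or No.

One bar of 12/8 = 48 thirty-second notes.
Each duration in thirty-second notes: thirty-second rest = 1; a full eighth-note quintuplet (5 notes) (five quintuplet eighths span one half) = 16; dotted half = 24; eighth note = 4; thirty-second = 1; quarter tied to half (quarter + half) = 24; thirty-second = 1.
Total: 1 + 16 + 24 + 4 + 1 + 24 + 1 = 71.
71 exceeds 48, so the answer is No.

No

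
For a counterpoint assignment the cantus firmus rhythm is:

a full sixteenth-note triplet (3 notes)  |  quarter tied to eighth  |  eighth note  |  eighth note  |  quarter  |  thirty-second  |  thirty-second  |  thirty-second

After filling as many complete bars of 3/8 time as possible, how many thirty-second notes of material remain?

One bar of 3/8 = 12 thirty-second notes.
Each duration in thirty-second notes: a full sixteenth-note triplet (3 notes) (three triplet sixteenths span one eighth) = 4; quarter tied to eighth (quarter + eighth) = 12; eighth note = 4; eighth note = 4; quarter = 8; thirty-second = 1; thirty-second = 1; thirty-second = 1.
Sum: 4 + 12 + 4 + 4 + 8 + 1 + 1 + 1 = 35.
35 ÷ 12 = 2 complete bars with 11 thirty-second notes remaining.

11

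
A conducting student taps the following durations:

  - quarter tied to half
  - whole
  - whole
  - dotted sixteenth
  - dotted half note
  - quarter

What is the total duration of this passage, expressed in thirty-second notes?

123

Convert each value to thirty-second notes: quarter tied to half (quarter + half) = 24; whole = 32; whole = 32; dotted sixteenth = 3; dotted half note = 24; quarter = 8.
Adding: 24 + 32 + 32 + 3 + 24 + 8 = 123 thirty-second notes.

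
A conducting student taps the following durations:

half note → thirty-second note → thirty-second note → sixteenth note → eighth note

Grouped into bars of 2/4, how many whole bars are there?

One bar of 2/4 = 16 thirty-second notes.
Express everything in thirty-second notes: half note = 16; thirty-second note = 1; thirty-second note = 1; sixteenth note = 2; eighth note = 4.
Sum: 16 + 1 + 1 + 2 + 4 = 24.
24 ÷ 16 = 1 complete bar with 8 left over.

1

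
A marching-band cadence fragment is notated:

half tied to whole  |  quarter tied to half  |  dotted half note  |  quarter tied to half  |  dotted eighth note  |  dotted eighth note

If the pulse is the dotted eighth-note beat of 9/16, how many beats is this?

22

One dotted eighth-note beat = 3 sixteenth notes.
Working in sixteenth notes: half tied to whole (half + whole) = 24; quarter tied to half (quarter + half) = 12; dotted half note = 12; quarter tied to half (quarter + half) = 12; dotted eighth note = 3; dotted eighth note = 3.
Total: 24 + 12 + 12 + 12 + 3 + 3 = 66.
66 ÷ 3 = 22 beats.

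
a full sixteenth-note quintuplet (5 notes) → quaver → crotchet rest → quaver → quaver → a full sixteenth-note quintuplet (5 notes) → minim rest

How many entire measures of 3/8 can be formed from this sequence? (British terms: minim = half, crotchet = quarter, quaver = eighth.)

One bar of 3/8 = 3 eighth notes.
Each duration in eighth notes: a full sixteenth-note quintuplet (5 notes) (five quintuplet sixteenths span one quarter) = 2; quaver = 1; crotchet rest = 2; quaver = 1; quaver = 1; a full sixteenth-note quintuplet (5 notes) (five quintuplet sixteenths span one quarter) = 2; minim rest = 4.
Total: 2 + 1 + 2 + 1 + 1 + 2 + 4 = 13.
13 ÷ 3 = 4 complete bars with 1 left over.

4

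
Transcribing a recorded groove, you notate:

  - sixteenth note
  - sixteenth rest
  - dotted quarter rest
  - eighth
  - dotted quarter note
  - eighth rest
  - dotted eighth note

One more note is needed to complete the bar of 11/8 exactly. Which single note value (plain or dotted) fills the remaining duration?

sixteenth note

The bar of 11/8 = 22 sixteenth notes.
Working in sixteenth notes: sixteenth note = 1; sixteenth rest = 1; dotted quarter rest = 6; eighth = 2; dotted quarter note = 6; eighth rest = 2; dotted eighth note = 3.
Sum: 1 + 1 + 6 + 2 + 6 + 2 + 3 = 21.
Remaining: 22 − 21 = 1 sixteenth note, which is a sixteenth note.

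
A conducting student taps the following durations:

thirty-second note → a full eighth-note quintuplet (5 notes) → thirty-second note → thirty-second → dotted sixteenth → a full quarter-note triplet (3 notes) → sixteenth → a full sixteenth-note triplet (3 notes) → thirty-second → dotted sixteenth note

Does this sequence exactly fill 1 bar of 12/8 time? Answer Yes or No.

Yes

One bar of 12/8 = 48 thirty-second notes.
In thirty-second notes: thirty-second note = 1; a full eighth-note quintuplet (5 notes) (five quintuplet eighths span one half) = 16; thirty-second note = 1; thirty-second = 1; dotted sixteenth = 3; a full quarter-note triplet (3 notes) (three triplet quarters span one half) = 16; sixteenth = 2; a full sixteenth-note triplet (3 notes) (three triplet sixteenths span one eighth) = 4; thirty-second = 1; dotted sixteenth note = 3.
Sum: 1 + 16 + 1 + 1 + 3 + 16 + 2 + 4 + 1 + 3 = 48.
48 equals 48, so the answer is Yes.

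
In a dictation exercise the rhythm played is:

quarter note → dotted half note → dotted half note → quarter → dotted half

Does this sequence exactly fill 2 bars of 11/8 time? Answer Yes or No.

One bar of 11/8 = 11 eighth notes, so 2 bars = 22.
Convert each value to eighth notes: quarter note = 2; dotted half note = 6; dotted half note = 6; quarter = 2; dotted half = 6.
Adding: 2 + 6 + 6 + 2 + 6 = 22.
22 equals 22, so the answer is Yes.

Yes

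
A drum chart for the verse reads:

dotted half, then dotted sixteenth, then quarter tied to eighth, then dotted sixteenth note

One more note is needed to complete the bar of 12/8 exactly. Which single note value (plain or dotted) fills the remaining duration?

dotted eighth note

The bar of 12/8 = 48 thirty-second notes.
Each duration in thirty-second notes: dotted half = 24; dotted sixteenth = 3; quarter tied to eighth (quarter + eighth) = 12; dotted sixteenth note = 3.
Adding: 24 + 3 + 12 + 3 = 42.
Remaining: 48 − 42 = 6 thirty-second notes, which is a dotted eighth note.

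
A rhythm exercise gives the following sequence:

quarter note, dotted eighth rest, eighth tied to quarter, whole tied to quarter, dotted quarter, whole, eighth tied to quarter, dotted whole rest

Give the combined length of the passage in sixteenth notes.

Convert each value to sixteenth notes: quarter note = 4; dotted eighth rest = 3; eighth tied to quarter (eighth + quarter) = 6; whole tied to quarter (whole + quarter) = 20; dotted quarter = 6; whole = 16; eighth tied to quarter (eighth + quarter) = 6; dotted whole rest = 24.
Total: 4 + 3 + 6 + 20 + 6 + 16 + 6 + 24 = 85 sixteenth notes.

85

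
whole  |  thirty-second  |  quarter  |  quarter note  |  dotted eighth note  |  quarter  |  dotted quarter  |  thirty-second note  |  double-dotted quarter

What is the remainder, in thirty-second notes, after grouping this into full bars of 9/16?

One bar of 9/16 = 18 thirty-second notes.
Convert each value to thirty-second notes: whole = 32; thirty-second = 1; quarter = 8; quarter note = 8; dotted eighth note = 6; quarter = 8; dotted quarter = 12; thirty-second note = 1; double-dotted quarter = 14.
Sum: 32 + 1 + 8 + 8 + 6 + 8 + 12 + 1 + 14 = 90.
90 ÷ 18 = 5 complete bars with 0 thirty-second notes remaining.

0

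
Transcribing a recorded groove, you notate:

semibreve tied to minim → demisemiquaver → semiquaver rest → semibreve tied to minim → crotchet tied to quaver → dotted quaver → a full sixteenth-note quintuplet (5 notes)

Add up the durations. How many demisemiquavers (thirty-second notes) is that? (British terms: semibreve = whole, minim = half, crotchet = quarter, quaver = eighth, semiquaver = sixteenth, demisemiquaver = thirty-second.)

125

Working in thirty-second notes: semibreve tied to minim (semibreve + minim) = 48; demisemiquaver = 1; semiquaver rest = 2; semibreve tied to minim (semibreve + minim) = 48; crotchet tied to quaver (crotchet + quaver) = 12; dotted quaver = 6; a full sixteenth-note quintuplet (5 notes) (five quintuplet sixteenths span one quarter) = 8.
Sum: 48 + 1 + 2 + 48 + 12 + 6 + 8 = 125 thirty-second notes.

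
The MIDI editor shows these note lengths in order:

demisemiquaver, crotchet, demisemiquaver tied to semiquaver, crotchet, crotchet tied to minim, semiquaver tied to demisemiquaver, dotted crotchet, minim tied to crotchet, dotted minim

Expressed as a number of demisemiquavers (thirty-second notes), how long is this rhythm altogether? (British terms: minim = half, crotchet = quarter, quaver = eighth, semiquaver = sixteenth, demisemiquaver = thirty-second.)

In thirty-second notes: demisemiquaver = 1; crotchet = 8; demisemiquaver tied to semiquaver (demisemiquaver + semiquaver) = 3; crotchet = 8; crotchet tied to minim (crotchet + minim) = 24; semiquaver tied to demisemiquaver (semiquaver + demisemiquaver) = 3; dotted crotchet = 12; minim tied to crotchet (minim + crotchet) = 24; dotted minim = 24.
Total: 1 + 8 + 3 + 8 + 24 + 3 + 12 + 24 + 24 = 107 thirty-second notes.

107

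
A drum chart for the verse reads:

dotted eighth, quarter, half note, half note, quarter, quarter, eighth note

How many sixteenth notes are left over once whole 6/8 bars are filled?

One bar of 6/8 = 12 sixteenth notes.
Working in sixteenth notes: dotted eighth = 3; quarter = 4; half note = 8; half note = 8; quarter = 4; quarter = 4; eighth note = 2.
Adding: 3 + 4 + 8 + 8 + 4 + 4 + 2 = 33.
33 ÷ 12 = 2 complete bars with 9 sixteenth notes remaining.

9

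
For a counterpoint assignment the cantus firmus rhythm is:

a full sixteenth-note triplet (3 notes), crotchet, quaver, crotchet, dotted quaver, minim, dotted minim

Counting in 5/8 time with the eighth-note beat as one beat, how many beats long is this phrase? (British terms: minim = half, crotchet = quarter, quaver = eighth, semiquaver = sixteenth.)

One eighth-note beat = 2 sixteenth notes.
In sixteenth notes: a full sixteenth-note triplet (3 notes) (three triplet sixteenths span one eighth) = 2; crotchet = 4; quaver = 2; crotchet = 4; dotted quaver = 3; minim = 8; dotted minim = 12.
Adding: 2 + 4 + 2 + 4 + 3 + 8 + 12 = 35.
35 ÷ 2 = 17.5 beats.

17.5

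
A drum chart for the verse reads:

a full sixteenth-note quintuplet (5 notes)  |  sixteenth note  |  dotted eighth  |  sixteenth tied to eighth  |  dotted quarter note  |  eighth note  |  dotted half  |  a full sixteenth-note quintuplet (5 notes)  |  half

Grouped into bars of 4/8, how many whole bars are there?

5

One bar of 4/8 = 8 sixteenth notes.
In sixteenth notes: a full sixteenth-note quintuplet (5 notes) (five quintuplet sixteenths span one quarter) = 4; sixteenth note = 1; dotted eighth = 3; sixteenth tied to eighth (sixteenth + eighth) = 3; dotted quarter note = 6; eighth note = 2; dotted half = 12; a full sixteenth-note quintuplet (5 notes) (five quintuplet sixteenths span one quarter) = 4; half = 8.
Adding: 4 + 1 + 3 + 3 + 6 + 2 + 12 + 4 + 8 = 43.
43 ÷ 8 = 5 complete bars with 3 left over.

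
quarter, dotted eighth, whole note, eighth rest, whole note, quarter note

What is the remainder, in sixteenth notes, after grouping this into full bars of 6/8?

9

One bar of 6/8 = 12 sixteenth notes.
Express everything in sixteenth notes: quarter = 4; dotted eighth = 3; whole note = 16; eighth rest = 2; whole note = 16; quarter note = 4.
Altogether 4 + 3 + 16 + 2 + 16 + 4 = 45.
45 ÷ 12 = 3 complete bars with 9 sixteenth notes remaining.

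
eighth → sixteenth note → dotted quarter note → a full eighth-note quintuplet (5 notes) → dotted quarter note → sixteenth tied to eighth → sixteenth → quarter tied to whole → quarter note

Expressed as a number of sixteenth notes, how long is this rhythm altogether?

Each duration in sixteenth notes: eighth = 2; sixteenth note = 1; dotted quarter note = 6; a full eighth-note quintuplet (5 notes) (five quintuplet eighths span one half) = 8; dotted quarter note = 6; sixteenth tied to eighth (sixteenth + eighth) = 3; sixteenth = 1; quarter tied to whole (quarter + whole) = 20; quarter note = 4.
Total: 2 + 1 + 6 + 8 + 6 + 3 + 1 + 20 + 4 = 51 sixteenth notes.

51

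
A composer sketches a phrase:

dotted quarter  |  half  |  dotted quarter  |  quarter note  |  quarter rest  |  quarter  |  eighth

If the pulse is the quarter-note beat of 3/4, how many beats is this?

8.5

One quarter-note beat = 2 eighth notes.
Working in eighth notes: dotted quarter = 3; half = 4; dotted quarter = 3; quarter note = 2; quarter rest = 2; quarter = 2; eighth = 1.
Adding: 3 + 4 + 3 + 2 + 2 + 2 + 1 = 17.
17 ÷ 2 = 8.5 beats.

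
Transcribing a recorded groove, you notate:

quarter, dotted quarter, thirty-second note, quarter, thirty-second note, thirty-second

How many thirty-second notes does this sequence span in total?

31

In thirty-second notes: quarter = 8; dotted quarter = 12; thirty-second note = 1; quarter = 8; thirty-second note = 1; thirty-second = 1.
Altogether 8 + 12 + 1 + 8 + 1 + 1 = 31 thirty-second notes.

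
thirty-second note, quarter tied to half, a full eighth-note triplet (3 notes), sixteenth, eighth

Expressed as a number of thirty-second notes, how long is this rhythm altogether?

Express everything in thirty-second notes: thirty-second note = 1; quarter tied to half (quarter + half) = 24; a full eighth-note triplet (3 notes) (three triplet eighths span one quarter) = 8; sixteenth = 2; eighth = 4.
Total: 1 + 24 + 8 + 2 + 4 = 39 thirty-second notes.

39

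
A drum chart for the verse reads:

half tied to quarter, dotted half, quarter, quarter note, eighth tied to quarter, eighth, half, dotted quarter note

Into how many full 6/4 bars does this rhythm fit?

2

One bar of 6/4 = 12 eighth notes.
Each duration in eighth notes: half tied to quarter (half + quarter) = 6; dotted half = 6; quarter = 2; quarter note = 2; eighth tied to quarter (eighth + quarter) = 3; eighth = 1; half = 4; dotted quarter note = 3.
Sum: 6 + 6 + 2 + 2 + 3 + 1 + 4 + 3 = 27.
27 ÷ 12 = 2 complete bars with 3 left over.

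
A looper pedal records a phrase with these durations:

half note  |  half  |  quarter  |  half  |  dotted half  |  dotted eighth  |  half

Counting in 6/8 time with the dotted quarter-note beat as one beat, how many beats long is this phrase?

8.5

One dotted quarter-note beat = 6 sixteenth notes.
Each duration in sixteenth notes: half note = 8; half = 8; quarter = 4; half = 8; dotted half = 12; dotted eighth = 3; half = 8.
Altogether 8 + 8 + 4 + 8 + 12 + 3 + 8 = 51.
51 ÷ 6 = 8.5 beats.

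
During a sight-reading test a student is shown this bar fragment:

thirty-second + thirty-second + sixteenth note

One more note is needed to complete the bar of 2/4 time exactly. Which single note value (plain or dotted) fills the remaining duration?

dotted quarter note

The bar of 2/4 = 16 thirty-second notes.
Convert each value to thirty-second notes: thirty-second = 1; thirty-second = 1; sixteenth note = 2.
Adding: 1 + 1 + 2 = 4.
Remaining: 16 − 4 = 12 thirty-second notes, which is a dotted quarter note.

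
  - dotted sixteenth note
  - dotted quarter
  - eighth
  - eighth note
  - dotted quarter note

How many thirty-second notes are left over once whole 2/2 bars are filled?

3

One bar of 2/2 = 32 thirty-second notes.
Each duration in thirty-second notes: dotted sixteenth note = 3; dotted quarter = 12; eighth = 4; eighth note = 4; dotted quarter note = 12.
Total: 3 + 12 + 4 + 4 + 12 = 35.
35 ÷ 32 = 1 complete bar with 3 thirty-second notes remaining.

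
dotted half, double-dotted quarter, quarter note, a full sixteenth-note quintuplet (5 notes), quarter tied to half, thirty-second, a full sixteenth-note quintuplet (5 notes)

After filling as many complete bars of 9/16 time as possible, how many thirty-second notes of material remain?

15

One bar of 9/16 = 18 thirty-second notes.
Convert each value to thirty-second notes: dotted half = 24; double-dotted quarter = 14; quarter note = 8; a full sixteenth-note quintuplet (5 notes) (five quintuplet sixteenths span one quarter) = 8; quarter tied to half (quarter + half) = 24; thirty-second = 1; a full sixteenth-note quintuplet (5 notes) (five quintuplet sixteenths span one quarter) = 8.
Altogether 24 + 14 + 8 + 8 + 24 + 1 + 8 = 87.
87 ÷ 18 = 4 complete bars with 15 thirty-second notes remaining.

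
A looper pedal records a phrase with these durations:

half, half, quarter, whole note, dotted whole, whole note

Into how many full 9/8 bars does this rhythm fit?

4

One bar of 9/8 = 9 eighth notes.
In eighth notes: half = 4; half = 4; quarter = 2; whole note = 8; dotted whole = 12; whole note = 8.
Adding: 4 + 4 + 2 + 8 + 12 + 8 = 38.
38 ÷ 9 = 4 complete bars with 2 left over.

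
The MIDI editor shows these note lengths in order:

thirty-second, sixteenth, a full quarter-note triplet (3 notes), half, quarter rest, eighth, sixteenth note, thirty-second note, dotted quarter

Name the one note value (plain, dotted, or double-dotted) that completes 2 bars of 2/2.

sixteenth note

2 bars of 2/2 = 64 thirty-second notes.
Convert each value to thirty-second notes: thirty-second = 1; sixteenth = 2; a full quarter-note triplet (3 notes) (three triplet quarters span one half) = 16; half = 16; quarter rest = 8; eighth = 4; sixteenth note = 2; thirty-second note = 1; dotted quarter = 12.
Adding: 1 + 2 + 16 + 16 + 8 + 4 + 2 + 1 + 12 = 62.
Remaining: 64 − 62 = 2 thirty-second notes, which is a sixteenth note.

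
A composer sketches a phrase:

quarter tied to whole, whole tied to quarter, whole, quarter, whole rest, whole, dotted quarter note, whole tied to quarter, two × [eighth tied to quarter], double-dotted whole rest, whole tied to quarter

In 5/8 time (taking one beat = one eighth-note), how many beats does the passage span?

One eighth-note beat = 2 sixteenth notes.
In sixteenth notes: quarter tied to whole (quarter + whole) = 20; whole tied to quarter (whole + quarter) = 20; whole = 16; quarter = 4; whole rest = 16; whole = 16; dotted quarter note = 6; whole tied to quarter (whole + quarter) = 20; eighth tied to quarter (eighth + quarter) = 6; eighth tied to quarter (eighth + quarter) = 6; double-dotted whole rest = 28; whole tied to quarter (whole + quarter) = 20.
Adding: 20 + 20 + 16 + 4 + 16 + 16 + 6 + 20 + 6 + 6 + 28 + 20 = 178.
178 ÷ 2 = 89 beats.

89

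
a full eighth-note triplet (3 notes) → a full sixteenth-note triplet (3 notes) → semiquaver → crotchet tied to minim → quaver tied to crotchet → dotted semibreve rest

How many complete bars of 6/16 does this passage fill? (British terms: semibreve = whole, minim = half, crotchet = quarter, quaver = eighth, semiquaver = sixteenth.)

8

One bar of 6/16 = 6 sixteenth notes.
Working in sixteenth notes: a full eighth-note triplet (3 notes) (three triplet eighths span one quarter) = 4; a full sixteenth-note triplet (3 notes) (three triplet sixteenths span one eighth) = 2; semiquaver = 1; crotchet tied to minim (crotchet + minim) = 12; quaver tied to crotchet (quaver + crotchet) = 6; dotted semibreve rest = 24.
Altogether 4 + 2 + 1 + 12 + 6 + 24 = 49.
49 ÷ 6 = 8 complete bars with 1 left over.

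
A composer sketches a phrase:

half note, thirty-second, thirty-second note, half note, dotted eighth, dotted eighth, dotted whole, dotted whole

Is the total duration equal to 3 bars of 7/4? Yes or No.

One bar of 7/4 = 56 thirty-second notes, so 3 bars = 168.
Express everything in thirty-second notes: half note = 16; thirty-second = 1; thirty-second note = 1; half note = 16; dotted eighth = 6; dotted eighth = 6; dotted whole = 48; dotted whole = 48.
Adding: 16 + 1 + 1 + 16 + 6 + 6 + 48 + 48 = 142.
142 falls short of 168, so the answer is No.

No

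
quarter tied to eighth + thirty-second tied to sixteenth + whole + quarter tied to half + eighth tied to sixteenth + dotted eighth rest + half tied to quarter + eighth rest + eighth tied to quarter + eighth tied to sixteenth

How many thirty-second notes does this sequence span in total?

129

Each duration in thirty-second notes: quarter tied to eighth (quarter + eighth) = 12; thirty-second tied to sixteenth (thirty-second + sixteenth) = 3; whole = 32; quarter tied to half (quarter + half) = 24; eighth tied to sixteenth (eighth + sixteenth) = 6; dotted eighth rest = 6; half tied to quarter (half + quarter) = 24; eighth rest = 4; eighth tied to quarter (eighth + quarter) = 12; eighth tied to sixteenth (eighth + sixteenth) = 6.
Altogether 12 + 3 + 32 + 24 + 6 + 6 + 24 + 4 + 12 + 6 = 129 thirty-second notes.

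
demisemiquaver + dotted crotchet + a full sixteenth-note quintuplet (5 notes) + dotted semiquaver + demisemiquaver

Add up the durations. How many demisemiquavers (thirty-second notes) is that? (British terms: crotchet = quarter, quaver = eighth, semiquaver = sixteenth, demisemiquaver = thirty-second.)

Express everything in thirty-second notes: demisemiquaver = 1; dotted crotchet = 12; a full sixteenth-note quintuplet (5 notes) (five quintuplet sixteenths span one quarter) = 8; dotted semiquaver = 3; demisemiquaver = 1.
Total: 1 + 12 + 8 + 3 + 1 = 25 thirty-second notes.

25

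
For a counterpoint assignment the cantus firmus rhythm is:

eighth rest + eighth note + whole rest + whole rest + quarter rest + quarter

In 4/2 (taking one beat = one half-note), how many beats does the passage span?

One half-note beat = 4 eighth notes.
In eighth notes: eighth rest = 1; eighth note = 1; whole rest = 8; whole rest = 8; quarter rest = 2; quarter = 2.
Adding: 1 + 1 + 8 + 8 + 2 + 2 = 22.
22 ÷ 4 = 5.5 beats.

5.5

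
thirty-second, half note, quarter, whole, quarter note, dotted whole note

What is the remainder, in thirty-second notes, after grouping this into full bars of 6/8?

17

One bar of 6/8 = 24 thirty-second notes.
Express everything in thirty-second notes: thirty-second = 1; half note = 16; quarter = 8; whole = 32; quarter note = 8; dotted whole note = 48.
Altogether 1 + 16 + 8 + 32 + 8 + 48 = 113.
113 ÷ 24 = 4 complete bars with 17 thirty-second notes remaining.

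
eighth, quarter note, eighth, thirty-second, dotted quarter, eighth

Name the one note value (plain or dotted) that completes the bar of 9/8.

dotted sixteenth note

The bar of 9/8 = 36 thirty-second notes.
Convert each value to thirty-second notes: eighth = 4; quarter note = 8; eighth = 4; thirty-second = 1; dotted quarter = 12; eighth = 4.
Total: 4 + 8 + 4 + 1 + 12 + 4 = 33.
Remaining: 36 − 33 = 3 thirty-second notes, which is a dotted sixteenth note.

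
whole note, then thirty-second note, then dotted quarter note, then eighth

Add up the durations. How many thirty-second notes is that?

49

Working in thirty-second notes: whole note = 32; thirty-second note = 1; dotted quarter note = 12; eighth = 4.
Adding: 32 + 1 + 12 + 4 = 49 thirty-second notes.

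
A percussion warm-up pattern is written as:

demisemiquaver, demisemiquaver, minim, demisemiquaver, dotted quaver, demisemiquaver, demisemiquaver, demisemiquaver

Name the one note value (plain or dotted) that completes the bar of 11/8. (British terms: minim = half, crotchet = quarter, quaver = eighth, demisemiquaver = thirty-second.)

The bar of 11/8 = 44 thirty-second notes.
Convert each value to thirty-second notes: demisemiquaver = 1; demisemiquaver = 1; minim = 16; demisemiquaver = 1; dotted quaver = 6; demisemiquaver = 1; demisemiquaver = 1; demisemiquaver = 1.
Altogether 1 + 1 + 16 + 1 + 6 + 1 + 1 + 1 = 28.
Remaining: 44 − 28 = 16 thirty-second notes, which is a half note.

half note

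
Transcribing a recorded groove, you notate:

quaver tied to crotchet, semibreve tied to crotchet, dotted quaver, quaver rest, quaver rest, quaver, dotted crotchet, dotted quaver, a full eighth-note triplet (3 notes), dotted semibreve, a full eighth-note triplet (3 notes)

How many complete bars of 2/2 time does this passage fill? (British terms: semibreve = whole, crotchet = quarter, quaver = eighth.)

4

One bar of 2/2 = 16 sixteenth notes.
Convert each value to sixteenth notes: quaver tied to crotchet (quaver + crotchet) = 6; semibreve tied to crotchet (semibreve + crotchet) = 20; dotted quaver = 3; quaver rest = 2; quaver rest = 2; quaver = 2; dotted crotchet = 6; dotted quaver = 3; a full eighth-note triplet (3 notes) (three triplet eighths span one quarter) = 4; dotted semibreve = 24; a full eighth-note triplet (3 notes) (three triplet eighths span one quarter) = 4.
Adding: 6 + 20 + 3 + 2 + 2 + 2 + 6 + 3 + 4 + 24 + 4 = 76.
76 ÷ 16 = 4 complete bars with 12 left over.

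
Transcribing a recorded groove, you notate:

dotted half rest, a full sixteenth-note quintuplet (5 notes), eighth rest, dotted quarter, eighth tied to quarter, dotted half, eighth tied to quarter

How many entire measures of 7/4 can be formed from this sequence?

One bar of 7/4 = 14 eighth notes.
Each duration in eighth notes: dotted half rest = 6; a full sixteenth-note quintuplet (5 notes) (five quintuplet sixteenths span one quarter) = 2; eighth rest = 1; dotted quarter = 3; eighth tied to quarter (eighth + quarter) = 3; dotted half = 6; eighth tied to quarter (eighth + quarter) = 3.
Total: 6 + 2 + 1 + 3 + 3 + 6 + 3 = 24.
24 ÷ 14 = 1 complete bar with 10 left over.

1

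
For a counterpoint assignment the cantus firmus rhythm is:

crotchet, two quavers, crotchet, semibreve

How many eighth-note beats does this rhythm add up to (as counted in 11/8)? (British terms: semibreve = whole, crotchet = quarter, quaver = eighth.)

14

One eighth-note beat = 2 sixteenth notes.
Each duration in sixteenth notes: crotchet = 4; quaver = 2; quaver = 2; crotchet = 4; semibreve = 16.
Altogether 4 + 2 + 2 + 4 + 16 = 28.
28 ÷ 2 = 14 beats.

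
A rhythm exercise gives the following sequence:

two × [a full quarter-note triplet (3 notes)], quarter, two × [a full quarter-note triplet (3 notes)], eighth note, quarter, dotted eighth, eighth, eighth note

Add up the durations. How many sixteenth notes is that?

In sixteenth notes: a full quarter-note triplet (3 notes) (three triplet quarters span one half) = 8; a full quarter-note triplet (3 notes) (three triplet quarters span one half) = 8; quarter = 4; a full quarter-note triplet (3 notes) (three triplet quarters span one half) = 8; a full quarter-note triplet (3 notes) (three triplet quarters span one half) = 8; eighth note = 2; quarter = 4; dotted eighth = 3; eighth = 2; eighth note = 2.
Total: 8 + 8 + 4 + 8 + 8 + 2 + 4 + 3 + 2 + 2 = 49 sixteenth notes.

49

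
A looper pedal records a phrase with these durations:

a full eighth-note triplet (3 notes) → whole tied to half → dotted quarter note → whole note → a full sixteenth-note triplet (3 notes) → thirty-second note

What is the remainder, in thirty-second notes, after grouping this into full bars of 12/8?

9

One bar of 12/8 = 48 thirty-second notes.
Each duration in thirty-second notes: a full eighth-note triplet (3 notes) (three triplet eighths span one quarter) = 8; whole tied to half (whole + half) = 48; dotted quarter note = 12; whole note = 32; a full sixteenth-note triplet (3 notes) (three triplet sixteenths span one eighth) = 4; thirty-second note = 1.
Total: 8 + 48 + 12 + 32 + 4 + 1 = 105.
105 ÷ 48 = 2 complete bars with 9 thirty-second notes remaining.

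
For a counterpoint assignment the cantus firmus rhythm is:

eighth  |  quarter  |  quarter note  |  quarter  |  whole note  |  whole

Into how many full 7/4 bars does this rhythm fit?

One bar of 7/4 = 14 eighth notes.
Express everything in eighth notes: eighth = 1; quarter = 2; quarter note = 2; quarter = 2; whole note = 8; whole = 8.
Total: 1 + 2 + 2 + 2 + 8 + 8 = 23.
23 ÷ 14 = 1 complete bar with 9 left over.

1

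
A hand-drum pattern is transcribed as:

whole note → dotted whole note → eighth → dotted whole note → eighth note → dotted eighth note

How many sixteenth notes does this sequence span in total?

Convert each value to sixteenth notes: whole note = 16; dotted whole note = 24; eighth = 2; dotted whole note = 24; eighth note = 2; dotted eighth note = 3.
Adding: 16 + 24 + 2 + 24 + 2 + 3 = 71 sixteenth notes.

71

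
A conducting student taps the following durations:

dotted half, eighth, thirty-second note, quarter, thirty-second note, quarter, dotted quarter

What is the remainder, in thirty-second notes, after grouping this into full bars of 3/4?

10

One bar of 3/4 = 24 thirty-second notes.
Working in thirty-second notes: dotted half = 24; eighth = 4; thirty-second note = 1; quarter = 8; thirty-second note = 1; quarter = 8; dotted quarter = 12.
Adding: 24 + 4 + 1 + 8 + 1 + 8 + 12 = 58.
58 ÷ 24 = 2 complete bars with 10 thirty-second notes remaining.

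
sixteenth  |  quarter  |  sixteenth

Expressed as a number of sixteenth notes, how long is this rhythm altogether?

6

In sixteenth notes: sixteenth = 1; quarter = 4; sixteenth = 1.
Adding: 1 + 4 + 1 = 6 sixteenth notes.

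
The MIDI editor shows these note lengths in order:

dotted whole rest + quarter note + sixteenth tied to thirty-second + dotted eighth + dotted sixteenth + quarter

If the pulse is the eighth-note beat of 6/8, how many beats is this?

19

One eighth-note beat = 4 thirty-second notes.
Convert each value to thirty-second notes: dotted whole rest = 48; quarter note = 8; sixteenth tied to thirty-second (sixteenth + thirty-second) = 3; dotted eighth = 6; dotted sixteenth = 3; quarter = 8.
Sum: 48 + 8 + 3 + 6 + 3 + 8 = 76.
76 ÷ 4 = 19 beats.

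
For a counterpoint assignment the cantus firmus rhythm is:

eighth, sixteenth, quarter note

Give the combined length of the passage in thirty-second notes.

In thirty-second notes: eighth = 4; sixteenth = 2; quarter note = 8.
Altogether 4 + 2 + 8 = 14 thirty-second notes.

14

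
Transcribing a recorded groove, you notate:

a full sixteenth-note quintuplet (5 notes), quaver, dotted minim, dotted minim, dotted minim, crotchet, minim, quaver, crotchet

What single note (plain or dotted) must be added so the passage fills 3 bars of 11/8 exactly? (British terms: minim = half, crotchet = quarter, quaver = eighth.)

dotted quarter note

3 bars of 11/8 = 33 eighth notes.
In eighth notes: a full sixteenth-note quintuplet (5 notes) (five quintuplet sixteenths span one quarter) = 2; quaver = 1; dotted minim = 6; dotted minim = 6; dotted minim = 6; crotchet = 2; minim = 4; quaver = 1; crotchet = 2.
Sum: 2 + 1 + 6 + 6 + 6 + 2 + 4 + 1 + 2 = 30.
Remaining: 33 − 30 = 3 eighth notes, which is a dotted quarter note.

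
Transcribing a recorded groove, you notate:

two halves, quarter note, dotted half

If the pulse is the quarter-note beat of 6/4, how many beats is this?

8

One quarter-note beat = 2 eighth notes.
Each duration in eighth notes: half = 4; half = 4; quarter note = 2; dotted half = 6.
Sum: 4 + 4 + 2 + 6 = 16.
16 ÷ 2 = 8 beats.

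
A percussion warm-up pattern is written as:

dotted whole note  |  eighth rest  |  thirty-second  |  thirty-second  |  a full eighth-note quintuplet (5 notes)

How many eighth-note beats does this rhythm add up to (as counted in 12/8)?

17.5

One eighth-note beat = 4 thirty-second notes.
In thirty-second notes: dotted whole note = 48; eighth rest = 4; thirty-second = 1; thirty-second = 1; a full eighth-note quintuplet (5 notes) (five quintuplet eighths span one half) = 16.
Total: 48 + 4 + 1 + 1 + 16 = 70.
70 ÷ 4 = 17.5 beats.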